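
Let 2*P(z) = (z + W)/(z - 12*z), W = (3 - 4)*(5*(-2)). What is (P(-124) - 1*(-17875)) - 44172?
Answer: -35869165/1364 ≈ -26297.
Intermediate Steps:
W = 10 (W = -1*(-10) = 10)
P(z) = -(10 + z)/(22*z) (P(z) = ((z + 10)/(z - 12*z))/2 = ((10 + z)/((-11*z)))/2 = ((10 + z)*(-1/(11*z)))/2 = (-(10 + z)/(11*z))/2 = -(10 + z)/(22*z))
(P(-124) - 1*(-17875)) - 44172 = ((1/22)*(-10 - 1*(-124))/(-124) - 1*(-17875)) - 44172 = ((1/22)*(-1/124)*(-10 + 124) + 17875) - 44172 = ((1/22)*(-1/124)*114 + 17875) - 44172 = (-57/1364 + 17875) - 44172 = 24381443/1364 - 44172 = -35869165/1364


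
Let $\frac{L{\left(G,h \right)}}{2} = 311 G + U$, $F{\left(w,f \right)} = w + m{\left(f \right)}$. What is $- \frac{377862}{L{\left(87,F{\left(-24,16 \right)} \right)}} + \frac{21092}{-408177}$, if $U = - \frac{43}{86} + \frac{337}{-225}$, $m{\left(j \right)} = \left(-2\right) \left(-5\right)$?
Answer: $- \frac{34959569802242}{4969453338927} \approx -7.0349$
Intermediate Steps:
$m{\left(j \right)} = 10$
$F{\left(w,f \right)} = 10 + w$ ($F{\left(w,f \right)} = w + 10 = 10 + w$)
$U = - \frac{899}{450}$ ($U = \left(-43\right) \frac{1}{86} + 337 \left(- \frac{1}{225}\right) = - \frac{1}{2} - \frac{337}{225} = - \frac{899}{450} \approx -1.9978$)
$L{\left(G,h \right)} = - \frac{899}{225} + 622 G$ ($L{\left(G,h \right)} = 2 \left(311 G - \frac{899}{450}\right) = 2 \left(- \frac{899}{450} + 311 G\right) = - \frac{899}{225} + 622 G$)
$- \frac{377862}{L{\left(87,F{\left(-24,16 \right)} \right)}} + \frac{21092}{-408177} = - \frac{377862}{- \frac{899}{225} + 622 \cdot 87} + \frac{21092}{-408177} = - \frac{377862}{- \frac{899}{225} + 54114} + 21092 \left(- \frac{1}{408177}\right) = - \frac{377862}{\frac{12174751}{225}} - \frac{21092}{408177} = \left(-377862\right) \frac{225}{12174751} - \frac{21092}{408177} = - \frac{85018950}{12174751} - \frac{21092}{408177} = - \frac{34959569802242}{4969453338927}$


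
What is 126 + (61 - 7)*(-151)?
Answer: -8028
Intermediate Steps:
126 + (61 - 7)*(-151) = 126 + 54*(-151) = 126 - 8154 = -8028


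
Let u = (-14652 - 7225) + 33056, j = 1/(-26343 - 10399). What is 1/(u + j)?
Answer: 36742/410738817 ≈ 8.9453e-5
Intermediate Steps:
j = -1/36742 (j = 1/(-36742) = -1/36742 ≈ -2.7217e-5)
u = 11179 (u = -21877 + 33056 = 11179)
1/(u + j) = 1/(11179 - 1/36742) = 1/(410738817/36742) = 36742/410738817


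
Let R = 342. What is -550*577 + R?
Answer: -317008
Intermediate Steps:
-550*577 + R = -550*577 + 342 = -317350 + 342 = -317008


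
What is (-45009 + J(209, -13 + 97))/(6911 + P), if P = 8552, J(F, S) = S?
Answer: -44925/15463 ≈ -2.9053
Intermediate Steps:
(-45009 + J(209, -13 + 97))/(6911 + P) = (-45009 + (-13 + 97))/(6911 + 8552) = (-45009 + 84)/15463 = -44925*1/15463 = -44925/15463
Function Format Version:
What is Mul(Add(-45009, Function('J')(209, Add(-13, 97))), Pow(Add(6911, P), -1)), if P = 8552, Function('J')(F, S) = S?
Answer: Rational(-44925, 15463) ≈ -2.9053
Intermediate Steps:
Mul(Add(-45009, Function('J')(209, Add(-13, 97))), Pow(Add(6911, P), -1)) = Mul(Add(-45009, Add(-13, 97)), Pow(Add(6911, 8552), -1)) = Mul(Add(-45009, 84), Pow(15463, -1)) = Mul(-44925, Rational(1, 15463)) = Rational(-44925, 15463)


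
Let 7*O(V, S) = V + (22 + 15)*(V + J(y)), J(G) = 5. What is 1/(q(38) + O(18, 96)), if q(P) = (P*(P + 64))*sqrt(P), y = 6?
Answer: -6083/27972770951 + 189924*sqrt(38)/27972770951 ≈ 4.1636e-5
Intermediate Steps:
q(P) = P**(3/2)*(64 + P) (q(P) = (P*(64 + P))*sqrt(P) = P**(3/2)*(64 + P))
O(V, S) = 185/7 + 38*V/7 (O(V, S) = (V + (22 + 15)*(V + 5))/7 = (V + 37*(5 + V))/7 = (V + (185 + 37*V))/7 = (185 + 38*V)/7 = 185/7 + 38*V/7)
1/(q(38) + O(18, 96)) = 1/(38**(3/2)*(64 + 38) + (185/7 + (38/7)*18)) = 1/((38*sqrt(38))*102 + (185/7 + 684/7)) = 1/(3876*sqrt(38) + 869/7) = 1/(869/7 + 3876*sqrt(38))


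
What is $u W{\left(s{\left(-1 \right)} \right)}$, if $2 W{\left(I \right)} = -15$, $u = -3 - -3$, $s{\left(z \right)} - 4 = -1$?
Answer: $0$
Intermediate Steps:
$s{\left(z \right)} = 3$ ($s{\left(z \right)} = 4 - 1 = 3$)
$u = 0$ ($u = -3 + 3 = 0$)
$W{\left(I \right)} = - \frac{15}{2}$ ($W{\left(I \right)} = \frac{1}{2} \left(-15\right) = - \frac{15}{2}$)
$u W{\left(s{\left(-1 \right)} \right)} = 0 \left(- \frac{15}{2}\right) = 0$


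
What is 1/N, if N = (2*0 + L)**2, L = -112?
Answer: 1/12544 ≈ 7.9719e-5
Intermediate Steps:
N = 12544 (N = (2*0 - 112)**2 = (0 - 112)**2 = (-112)**2 = 12544)
1/N = 1/12544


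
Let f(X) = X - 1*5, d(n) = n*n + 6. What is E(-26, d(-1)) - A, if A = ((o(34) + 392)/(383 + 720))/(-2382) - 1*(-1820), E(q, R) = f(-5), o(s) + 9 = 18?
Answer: -4808042779/2627346 ≈ -1830.0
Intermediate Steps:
o(s) = 9 (o(s) = -9 + 18 = 9)
d(n) = 6 + n**2 (d(n) = n**2 + 6 = 6 + n**2)
f(X) = -5 + X (f(X) = X - 5 = -5 + X)
E(q, R) = -10 (E(q, R) = -5 - 5 = -10)
A = 4781769319/2627346 (A = ((9 + 392)/(383 + 720))/(-2382) - 1*(-1820) = (401/1103)*(-1/2382) + 1820 = -401/2627346 + 1820 = 4781769319/2627346 ≈ 1820.0)
E(-26, d(-1)) - A = -10 - 1*4781769319/2627346 = -10 - 4781769319/2627346 = -4808042779/2627346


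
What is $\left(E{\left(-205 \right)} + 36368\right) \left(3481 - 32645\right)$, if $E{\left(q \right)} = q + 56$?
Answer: $-1056290916$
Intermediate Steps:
$E{\left(q \right)} = 56 + q$
$\left(E{\left(-205 \right)} + 36368\right) \left(3481 - 32645\right) = \left(\left(56 - 205\right) + 36368\right) \left(3481 - 32645\right) = \left(-149 + 36368\right) \left(-29164\right) = 36219 \left(-29164\right) = -1056290916$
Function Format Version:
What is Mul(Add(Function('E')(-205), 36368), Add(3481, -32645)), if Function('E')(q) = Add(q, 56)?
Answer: -1056290916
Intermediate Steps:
Function('E')(q) = Add(56, q)
Mul(Add(Function('E')(-205), 36368), Add(3481, -32645)) = Mul(Add(Add(56, -205), 36368), Add(3481, -32645)) = Mul(Add(-149, 36368), -29164) = Mul(36219, -29164) = -1056290916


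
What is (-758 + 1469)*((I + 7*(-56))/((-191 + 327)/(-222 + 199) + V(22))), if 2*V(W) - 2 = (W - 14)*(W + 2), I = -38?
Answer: -1406358/419 ≈ -3356.5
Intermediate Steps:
V(W) = 1 + (-14 + W)*(2 + W)/2 (V(W) = 1 + ((W - 14)*(W + 2))/2 = 1 + ((-14 + W)*(2 + W))/2 = 1 + (-14 + W)*(2 + W)/2)
(-758 + 1469)*((I + 7*(-56))/((-191 + 327)/(-222 + 199) + V(22))) = (-758 + 1469)*((-38 + 7*(-56))/((-191 + 327)/(-222 + 199) + (-13 + (1/2)*22**2 - 6*22))) = 711*((-38 - 392)/(136/(-23) + (-13 + (1/2)*484 - 132))) = 711*(-430/(136*(-1/23) + (-13 + 242 - 132))) = 711*(-430/(-136/23 + 97)) = 711*(-430/2095/23) = 711*(-430*23/2095) = 711*(-1978/419) = -1406358/419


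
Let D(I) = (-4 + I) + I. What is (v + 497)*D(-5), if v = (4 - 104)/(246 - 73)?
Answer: -1202334/173 ≈ -6949.9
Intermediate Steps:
D(I) = -4 + 2*I
v = -100/173 ≈ -0.57803
(v + 497)*D(-5) = (-100/173 + 497)*(-4 + 2*(-5)) = 85881*(-4 - 10)/173 = (85881/173)*(-14) = -1202334/173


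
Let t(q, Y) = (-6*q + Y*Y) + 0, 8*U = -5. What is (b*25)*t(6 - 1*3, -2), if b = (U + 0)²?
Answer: -4375/32 ≈ -136.72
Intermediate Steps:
U = -5/8 (U = (⅛)*(-5) = -5/8 ≈ -0.62500)
t(q, Y) = Y² - 6*q (t(q, Y) = (-6*q + Y²) + 0 = (Y² - 6*q) + 0 = Y² - 6*q)
b = 25/64 (b = (-5/8 + 0)² = (-5/8)² = 25/64 ≈ 0.39063)
(b*25)*t(6 - 1*3, -2) = ((25/64)*25)*((-2)² - 6*(6 - 1*3)) = 625*(4 - 6*(6 - 3))/64 = 625*(4 - 6*3)/64 = 625*(4 - 18)/64 = (625/64)*(-14) = -4375/32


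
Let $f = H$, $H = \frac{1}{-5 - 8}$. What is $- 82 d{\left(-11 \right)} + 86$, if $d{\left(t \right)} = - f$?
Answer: $\frac{1036}{13} \approx 79.692$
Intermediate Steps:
$H = - \frac{1}{13}$ ($H = \frac{1}{-13} = - \frac{1}{13} \approx -0.076923$)
$f = - \frac{1}{13} \approx -0.076923$
$d{\left(t \right)} = \frac{1}{13}$ ($d{\left(t \right)} = \left(-1\right) \left(- \frac{1}{13}\right) = \frac{1}{13}$)
$- 82 d{\left(-11 \right)} + 86 = \left(-82\right) \frac{1}{13} + 86 = - \frac{82}{13} + 86 = \frac{1036}{13}$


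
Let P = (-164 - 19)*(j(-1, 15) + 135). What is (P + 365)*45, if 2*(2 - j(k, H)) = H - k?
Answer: -1045890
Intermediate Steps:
j(k, H) = 2 + k/2 - H/2 (j(k, H) = 2 - (H - k)/2 = 2 + (k/2 - H/2) = 2 + k/2 - H/2)
P = -23607 (P = (-164 - 19)*((2 + (½)*(-1) - ½*15) + 135) = -183*((2 - ½ - 15/2) + 135) = -183*(-6 + 135) = -183*129 = -23607)
(P + 365)*45 = (-23607 + 365)*45 = -23242*45 = -1045890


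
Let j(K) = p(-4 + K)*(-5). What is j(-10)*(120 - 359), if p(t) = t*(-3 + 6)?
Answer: -50190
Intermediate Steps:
p(t) = 3*t (p(t) = t*3 = 3*t)
j(K) = 60 - 15*K (j(K) = (3*(-4 + K))*(-5) = (-12 + 3*K)*(-5) = 60 - 15*K)
j(-10)*(120 - 359) = (60 - 15*(-10))*(120 - 359) = (60 + 150)*(-239) = 210*(-239) = -50190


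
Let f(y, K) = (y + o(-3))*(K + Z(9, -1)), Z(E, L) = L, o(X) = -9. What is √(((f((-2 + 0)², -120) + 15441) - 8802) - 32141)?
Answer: I*√24897 ≈ 157.79*I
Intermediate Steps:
f(y, K) = (-1 + K)*(-9 + y) (f(y, K) = (y - 9)*(K - 1) = (-9 + y)*(-1 + K) = (-1 + K)*(-9 + y))
√(((f((-2 + 0)², -120) + 15441) - 8802) - 32141) = √((((9 - (-2 + 0)² - 9*(-120) - 120*(-2 + 0)²) + 15441) - 8802) - 32141) = √((((9 - 1*(-2)² + 1080 - 120*(-2)²) + 15441) - 8802) - 32141) = √((((9 - 1*4 + 1080 - 120*4) + 15441) - 8802) - 32141) = √((((9 - 4 + 1080 - 480) + 15441) - 8802) - 32141) = √(((605 + 15441) - 8802) - 32141) = √((16046 - 8802) - 32141) = √(7244 - 32141) = √(-24897) = I*√24897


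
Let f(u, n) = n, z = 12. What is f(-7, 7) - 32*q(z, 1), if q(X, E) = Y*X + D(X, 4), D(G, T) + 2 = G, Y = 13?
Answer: -5305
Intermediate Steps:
D(G, T) = -2 + G
q(X, E) = -2 + 14*X (q(X, E) = 13*X + (-2 + X) = -2 + 14*X)
f(-7, 7) - 32*q(z, 1) = 7 - 32*(-2 + 14*12) = 7 - 32*(-2 + 168) = 7 - 32*166 = 7 - 5312 = -5305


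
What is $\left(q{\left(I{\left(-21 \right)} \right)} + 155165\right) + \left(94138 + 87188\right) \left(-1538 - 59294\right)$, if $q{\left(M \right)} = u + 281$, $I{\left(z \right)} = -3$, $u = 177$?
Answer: $-11030267609$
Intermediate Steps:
$q{\left(M \right)} = 458$ ($q{\left(M \right)} = 177 + 281 = 458$)
$\left(q{\left(I{\left(-21 \right)} \right)} + 155165\right) + \left(94138 + 87188\right) \left(-1538 - 59294\right) = \left(458 + 155165\right) + \left(94138 + 87188\right) \left(-1538 - 59294\right) = 155623 + 181326 \left(-60832\right) = 155623 - 11030423232 = -11030267609$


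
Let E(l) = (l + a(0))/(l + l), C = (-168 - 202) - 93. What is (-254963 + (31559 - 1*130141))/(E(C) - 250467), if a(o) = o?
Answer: 707090/500933 ≈ 1.4115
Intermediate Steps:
C = -463 (C = -370 - 93 = -463)
E(l) = ½ (E(l) = (l + 0)/(l + l) = l/((2*l)) = l*(1/(2*l)) = ½)
(-254963 + (31559 - 1*130141))/(E(C) - 250467) = (-254963 + (31559 - 1*130141))/(½ - 250467) = (-254963 + (31559 - 130141))/(-500933/2) = (-254963 - 98582)*(-2/500933) = -353545*(-2/500933) = 707090/500933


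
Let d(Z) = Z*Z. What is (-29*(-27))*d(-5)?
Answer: 19575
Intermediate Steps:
d(Z) = Z²
(-29*(-27))*d(-5) = -29*(-27)*(-5)² = 783*25 = 19575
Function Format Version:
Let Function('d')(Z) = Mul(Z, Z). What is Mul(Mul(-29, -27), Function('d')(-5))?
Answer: 19575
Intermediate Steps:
Function('d')(Z) = Pow(Z, 2)
Mul(Mul(-29, -27), Function('d')(-5)) = Mul(Mul(-29, -27), Pow(-5, 2)) = Mul(783, 25) = 19575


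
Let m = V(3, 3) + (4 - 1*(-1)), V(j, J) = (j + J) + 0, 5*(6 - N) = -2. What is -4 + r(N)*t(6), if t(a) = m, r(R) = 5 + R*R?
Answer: 12539/25 ≈ 501.56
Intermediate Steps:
N = 32/5 (N = 6 - ⅕*(-2) = 6 + ⅖ = 32/5 ≈ 6.4000)
r(R) = 5 + R²
V(j, J) = J + j (V(j, J) = (J + j) + 0 = J + j)
m = 11 (m = (3 + 3) + (4 - 1*(-1)) = 6 + (4 + 1) = 6 + 5 = 11)
t(a) = 11
-4 + r(N)*t(6) = -4 + (5 + (32/5)²)*11 = -4 + (5 + 1024/25)*11 = -4 + (1149/25)*11 = -4 + 12639/25 = 12539/25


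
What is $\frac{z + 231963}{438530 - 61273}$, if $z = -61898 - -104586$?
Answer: $\frac{274651}{377257} \approx 0.72802$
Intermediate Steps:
$z = 42688$ ($z = -61898 + 104586 = 42688$)
$\frac{z + 231963}{438530 - 61273} = \frac{42688 + 231963}{438530 - 61273} = \frac{274651}{377257}$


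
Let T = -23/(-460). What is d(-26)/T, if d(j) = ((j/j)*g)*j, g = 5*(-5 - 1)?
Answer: 15600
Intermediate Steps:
T = 1/20 (T = -23*(-1/460) = 1/20 ≈ 0.050000)
g = -30 (g = 5*(-6) = -30)
d(j) = -30*j (d(j) = ((j/j)*(-30))*j = (1*(-30))*j = -30*j)
d(-26)/T = (-30*(-26))/(1/20) = 780*20 = 15600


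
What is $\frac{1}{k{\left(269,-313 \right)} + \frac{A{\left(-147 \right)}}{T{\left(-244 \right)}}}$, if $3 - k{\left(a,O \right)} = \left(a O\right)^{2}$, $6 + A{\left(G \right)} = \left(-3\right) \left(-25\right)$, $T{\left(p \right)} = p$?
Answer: $- \frac{244}{1729748892733} \approx -1.4106 \cdot 10^{-10}$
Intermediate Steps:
$A{\left(G \right)} = 69$ ($A{\left(G \right)} = -6 - -75 = -6 + 75 = 69$)
$k{\left(a,O \right)} = 3 - O^{2} a^{2}$ ($k{\left(a,O \right)} = 3 - \left(a O\right)^{2} = 3 - \left(O a\right)^{2} = 3 - O^{2} a^{2}$)
$\frac{1}{k{\left(269,-313 \right)} + \frac{A{\left(-147 \right)}}{T{\left(-244 \right)}}} = \frac{1}{\left(3 - \left(-313\right)^{2} \cdot 269^{2}\right) + \frac{69}{-244}} = \frac{1}{\left(3 - 97969 \cdot 72361\right) + 69 \left(- \frac{1}{244}\right)} = \frac{1}{\left(3 - 7089134809\right) - \frac{69}{244}} = \frac{1}{-7089134806 - \frac{69}{244}} = \frac{1}{- \frac{1729748892733}{244}} = - \frac{244}{1729748892733}$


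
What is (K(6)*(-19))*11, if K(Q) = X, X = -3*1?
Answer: 627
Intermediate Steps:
X = -3
K(Q) = -3
(K(6)*(-19))*11 = -3*(-19)*11 = 57*11 = 627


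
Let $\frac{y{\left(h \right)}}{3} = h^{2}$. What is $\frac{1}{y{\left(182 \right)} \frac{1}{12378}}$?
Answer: $\frac{2063}{16562} \approx 0.12456$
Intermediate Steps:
$y{\left(h \right)} = 3 h^{2}$
$\frac{1}{y{\left(182 \right)} \frac{1}{12378}} = \frac{1}{3 \cdot 182^{2} \cdot \frac{1}{12378}} = \frac{1}{3 \cdot 33124 \cdot \frac{1}{12378}} = \frac{1}{99372 \cdot \frac{1}{12378}} = \frac{1}{\frac{16562}{2063}} = \frac{2063}{16562}$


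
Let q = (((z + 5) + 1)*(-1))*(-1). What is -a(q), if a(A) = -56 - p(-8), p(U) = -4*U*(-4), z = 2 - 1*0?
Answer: -72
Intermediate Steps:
z = 2 (z = 2 + 0 = 2)
p(U) = 16*U
q = 8 (q = (((2 + 5) + 1)*(-1))*(-1) = ((7 + 1)*(-1))*(-1) = (8*(-1))*(-1) = -8*(-1) = 8)
a(A) = 72 (a(A) = -56 - 16*(-8) = -56 - 1*(-128) = -56 + 128 = 72)
-a(q) = -1*72 = -72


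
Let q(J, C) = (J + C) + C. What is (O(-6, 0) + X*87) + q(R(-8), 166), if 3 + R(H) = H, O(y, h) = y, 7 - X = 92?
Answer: -7080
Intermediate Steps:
X = -85 (X = 7 - 1*92 = 7 - 92 = -85)
R(H) = -3 + H
q(J, C) = J + 2*C (q(J, C) = (C + J) + C = J + 2*C)
(O(-6, 0) + X*87) + q(R(-8), 166) = (-6 - 85*87) + ((-3 - 8) + 2*166) = (-6 - 7395) + (-11 + 332) = -7401 + 321 = -7080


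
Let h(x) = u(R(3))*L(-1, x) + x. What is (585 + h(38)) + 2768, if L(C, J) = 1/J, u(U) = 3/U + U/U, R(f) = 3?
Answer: 64430/19 ≈ 3391.1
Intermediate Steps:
u(U) = 1 + 3/U (u(U) = 3/U + 1 = 1 + 3/U)
h(x) = x + 2/x (h(x) = ((3 + 3)/3)/x + x = ((⅓)*6)/x + x = 2/x + x = x + 2/x)
(585 + h(38)) + 2768 = (585 + (38 + 2/38)) + 2768 = (585 + (38 + 2*(1/38))) + 2768 = (585 + (38 + 1/19)) + 2768 = (585 + 723/19) + 2768 = 11838/19 + 2768 = 64430/19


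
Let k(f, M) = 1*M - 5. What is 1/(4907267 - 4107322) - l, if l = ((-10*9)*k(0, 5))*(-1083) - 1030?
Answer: 823943351/799945 ≈ 1030.0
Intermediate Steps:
k(f, M) = -5 + M (k(f, M) = M - 5 = -5 + M)
l = -1030 (l = ((-10*9)*(-5 + 5))*(-1083) - 1030 = -90*0*(-1083) - 1030 = 0*(-1083) - 1030 = 0 - 1030 = -1030)
1/(4907267 - 4107322) - l = 1/(4907267 - 4107322) - 1*(-1030) = 1/799945 + 1030 = 823943351/799945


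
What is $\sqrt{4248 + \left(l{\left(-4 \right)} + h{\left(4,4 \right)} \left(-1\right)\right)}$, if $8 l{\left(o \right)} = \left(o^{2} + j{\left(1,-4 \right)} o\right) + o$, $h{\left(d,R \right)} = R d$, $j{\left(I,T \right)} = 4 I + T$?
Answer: $\frac{\sqrt{16934}}{2} \approx 65.065$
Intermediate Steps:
$j{\left(I,T \right)} = T + 4 I$
$l{\left(o \right)} = \frac{o}{8} + \frac{o^{2}}{8}$ ($l{\left(o \right)} = \frac{\left(o^{2} + \left(-4 + 4 \cdot 1\right) o\right) + o}{8} = \frac{\left(o^{2} + \left(-4 + 4\right) o\right) + o}{8} = \frac{\left(o^{2} + 0 o\right) + o}{8} = \frac{\left(o^{2} + 0\right) + o}{8} = \frac{o^{2} + o}{8} = \frac{o + o^{2}}{8} = \frac{o}{8} + \frac{o^{2}}{8}$)
$\sqrt{4248 + \left(l{\left(-4 \right)} + h{\left(4,4 \right)} \left(-1\right)\right)} = \sqrt{4248 + \left(\frac{1}{8} \left(-4\right) \left(1 - 4\right) + 4 \cdot 4 \left(-1\right)\right)} = \sqrt{4248 + \left(\frac{1}{8} \left(-4\right) \left(-3\right) + 16 \left(-1\right)\right)} = \sqrt{4248 + \left(\frac{3}{2} - 16\right)} = \sqrt{4248 - \frac{29}{2}} = \sqrt{\frac{8467}{2}} = \frac{\sqrt{16934}}{2}$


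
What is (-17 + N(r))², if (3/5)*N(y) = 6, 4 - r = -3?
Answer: 49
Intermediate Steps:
r = 7 (r = 4 - 1*(-3) = 4 + 3 = 7)
N(y) = 10 (N(y) = (5/3)*6 = 10)
(-17 + N(r))² = (-17 + 10)² = (-7)² = 49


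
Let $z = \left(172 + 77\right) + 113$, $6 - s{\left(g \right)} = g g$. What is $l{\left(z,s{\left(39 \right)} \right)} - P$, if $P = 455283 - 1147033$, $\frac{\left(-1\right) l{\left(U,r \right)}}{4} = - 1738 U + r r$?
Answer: $-5972526$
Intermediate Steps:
$s{\left(g \right)} = 6 - g^{2}$ ($s{\left(g \right)} = 6 - g g = 6 - g^{2}$)
$z = 362$ ($z = 249 + 113 = 362$)
$l{\left(U,r \right)} = - 4 r^{2} + 6952 U$ ($l{\left(U,r \right)} = - 4 \left(- 1738 U + r r\right) = - 4 \left(- 1738 U + r^{2}\right) = - 4 \left(r^{2} - 1738 U\right) = - 4 r^{2} + 6952 U$)
$P = -691750$
$l{\left(z,s{\left(39 \right)} \right)} - P = \left(- 4 \left(6 - 39^{2}\right)^{2} + 6952 \cdot 362\right) - -691750 = \left(- 4 \left(6 - 1521\right)^{2} + 2516624\right) + 691750 = \left(- 4 \left(-1515\right)^{2} + 2516624\right) + 691750 = \left(\left(-4\right) 2295225 + 2516624\right) + 691750 = \left(-9180900 + 2516624\right) + 691750 = -6664276 + 691750 = -5972526$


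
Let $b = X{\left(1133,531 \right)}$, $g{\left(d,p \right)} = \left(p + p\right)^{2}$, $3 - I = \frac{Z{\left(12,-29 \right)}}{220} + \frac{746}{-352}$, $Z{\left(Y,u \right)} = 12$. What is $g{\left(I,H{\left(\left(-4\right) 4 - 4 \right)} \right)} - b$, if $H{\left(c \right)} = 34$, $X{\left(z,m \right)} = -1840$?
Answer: $6464$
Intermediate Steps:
$I = \frac{4457}{880}$ ($I = 3 - \left(\frac{12}{220} + \frac{746}{-352}\right) = 3 - \left(12 \cdot \frac{1}{220} + 746 \left(- \frac{1}{352}\right)\right) = 3 - \left(\frac{3}{55} - \frac{373}{176}\right) = 3 - - \frac{1817}{880} = 3 + \frac{1817}{880} = \frac{4457}{880} \approx 5.0648$)
$g{\left(d,p \right)} = 4 p^{2}$ ($g{\left(d,p \right)} = \left(2 p\right)^{2} = 4 p^{2}$)
$b = -1840$
$g{\left(I,H{\left(\left(-4\right) 4 - 4 \right)} \right)} - b = 4 \cdot 34^{2} - -1840 = 4 \cdot 1156 + 1840 = 4624 + 1840 = 6464$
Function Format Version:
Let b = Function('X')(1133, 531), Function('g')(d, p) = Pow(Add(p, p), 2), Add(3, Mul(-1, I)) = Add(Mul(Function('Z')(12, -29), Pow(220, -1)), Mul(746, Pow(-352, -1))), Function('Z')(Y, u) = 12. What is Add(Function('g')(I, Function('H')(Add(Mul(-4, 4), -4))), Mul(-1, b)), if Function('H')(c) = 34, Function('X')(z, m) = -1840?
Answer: 6464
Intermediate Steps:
I = Rational(4457, 880) (I = Add(3, Mul(-1, Add(Mul(12, Pow(220, -1)), Mul(746, Pow(-352, -1))))) = Add(3, Mul(-1, Add(Mul(12, Rational(1, 220)), Mul(746, Rational(-1, 352))))) = Add(3, Mul(-1, Add(Rational(3, 55), Rational(-373, 176)))) = Add(3, Mul(-1, Rational(-1817, 880))) = Add(3, Rational(1817, 880)) = Rational(4457, 880) ≈ 5.0648)
Function('g')(d, p) = Mul(4, Pow(p, 2)) (Function('g')(d, p) = Pow(Mul(2, p), 2) = Mul(4, Pow(p, 2)))
b = -1840
Add(Function('g')(I, Function('H')(Add(Mul(-4, 4), -4))), Mul(-1, b)) = Add(Mul(4, Pow(34, 2)), Mul(-1, -1840)) = Add(Mul(4, 1156), 1840) = Add(4624, 1840) = 6464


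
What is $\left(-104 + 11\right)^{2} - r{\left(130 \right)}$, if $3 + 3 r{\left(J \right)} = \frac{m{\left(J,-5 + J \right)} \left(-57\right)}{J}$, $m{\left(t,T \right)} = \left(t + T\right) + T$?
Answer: $\frac{113172}{13} \approx 8705.5$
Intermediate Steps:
$m{\left(t,T \right)} = t + 2 T$ ($m{\left(t,T \right)} = \left(T + t\right) + T = t + 2 T$)
$r{\left(J \right)} = -1 + \frac{570 - 171 J}{3 J}$ ($r{\left(J \right)} = -1 + \frac{\left(J + 2 \left(-5 + J\right)\right) \left(-57\right) \frac{1}{J}}{3} = -1 + \frac{\left(J + \left(-10 + 2 J\right)\right) \left(-57\right) \frac{1}{J}}{3} = -1 + \frac{\left(-10 + 3 J\right) \left(-57\right) \frac{1}{J}}{3} = -1 + \frac{\left(570 - 171 J\right) \frac{1}{J}}{3} = -1 + \frac{\frac{1}{J} \left(570 - 171 J\right)}{3} = -1 + \frac{570 - 171 J}{3 J}$)
$\left(-104 + 11\right)^{2} - r{\left(130 \right)} = \left(-104 + 11\right)^{2} - \left(-58 + \frac{190}{130}\right) = \left(-93\right)^{2} - \left(-58 + 190 \cdot \frac{1}{130}\right) = 8649 - \left(-58 + \frac{19}{13}\right) = 8649 - - \frac{735}{13} = 8649 + \frac{735}{13} = \frac{113172}{13}$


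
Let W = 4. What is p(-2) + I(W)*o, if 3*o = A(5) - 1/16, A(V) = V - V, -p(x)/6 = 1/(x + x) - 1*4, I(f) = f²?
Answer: 151/6 ≈ 25.167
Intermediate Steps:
p(x) = 24 - 3/x (p(x) = -6*(1/(x + x) - 1*4) = -6*(1/(2*x) - 4) = -6*(-4 + 1/(2*x)) = 24 - 3/x)
A(V) = 0
o = -1/48 (o = (0 - 1/16)/3 = (⅓)*(-1/16) = -1/48 ≈ -0.020833)
p(-2) + I(W)*o = (24 - 3/(-2)) + 4²*(-1/48) = (24 - 3*(-½)) + 16*(-1/48) = (24 + 3/2) - ⅓ = 51/2 - ⅓ = 151/6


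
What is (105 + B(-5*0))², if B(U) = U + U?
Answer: 11025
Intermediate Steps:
B(U) = 2*U
(105 + B(-5*0))² = (105 + 2*(-5*0))² = (105 + 2*0)² = (105 + 0)² = 105² = 11025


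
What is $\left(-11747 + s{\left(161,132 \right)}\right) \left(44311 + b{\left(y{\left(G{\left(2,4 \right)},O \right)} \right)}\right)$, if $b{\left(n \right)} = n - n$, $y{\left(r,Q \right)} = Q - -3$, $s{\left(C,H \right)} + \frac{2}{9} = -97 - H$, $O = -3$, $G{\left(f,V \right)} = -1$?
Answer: $- \frac{4776105446}{9} \approx -5.3068 \cdot 10^{8}$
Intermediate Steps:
$s{\left(C,H \right)} = - \frac{875}{9} - H$ ($s{\left(C,H \right)} = - \frac{2}{9} - \left(97 + H\right) = - \frac{875}{9} - H$)
$y{\left(r,Q \right)} = 3 + Q$ ($y{\left(r,Q \right)} = Q + 3 = 3 + Q$)
$b{\left(n \right)} = 0$
$\left(-11747 + s{\left(161,132 \right)}\right) \left(44311 + b{\left(y{\left(G{\left(2,4 \right)},O \right)} \right)}\right) = \left(-11747 - \frac{2063}{9}\right) \left(44311 + 0\right) = \left(-11747 - \frac{2063}{9}\right) 44311 = \left(- \frac{107786}{9}\right) 44311 = - \frac{4776105446}{9}$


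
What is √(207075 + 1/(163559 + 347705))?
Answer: √3382969749963154/127816 ≈ 455.05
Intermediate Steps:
√(207075 + 1/(163559 + 347705)) = √(207075 + 1/511264) = √(105869992801/511264) = √3382969749963154/127816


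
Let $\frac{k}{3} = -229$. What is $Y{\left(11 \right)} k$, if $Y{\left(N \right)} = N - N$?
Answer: $0$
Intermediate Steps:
$k = -687$ ($k = 3 \left(-229\right) = -687$)
$Y{\left(N \right)} = 0$
$Y{\left(11 \right)} k = 0 \left(-687\right) = 0$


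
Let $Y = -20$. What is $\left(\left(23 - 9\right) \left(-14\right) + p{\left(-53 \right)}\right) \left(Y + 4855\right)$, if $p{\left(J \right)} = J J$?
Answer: $12633855$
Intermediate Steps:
$p{\left(J \right)} = J^{2}$
$\left(\left(23 - 9\right) \left(-14\right) + p{\left(-53 \right)}\right) \left(Y + 4855\right) = \left(\left(23 - 9\right) \left(-14\right) + \left(-53\right)^{2}\right) \left(-20 + 4855\right) = \left(14 \left(-14\right) + 2809\right) 4835 = \left(-196 + 2809\right) 4835 = 2613 \cdot 4835 = 12633855$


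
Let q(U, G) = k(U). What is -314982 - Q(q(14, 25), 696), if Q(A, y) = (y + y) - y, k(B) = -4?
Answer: -315678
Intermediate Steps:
q(U, G) = -4
Q(A, y) = y (Q(A, y) = 2*y - y = y)
-314982 - Q(q(14, 25), 696) = -314982 - 1*696 = -314982 - 696 = -315678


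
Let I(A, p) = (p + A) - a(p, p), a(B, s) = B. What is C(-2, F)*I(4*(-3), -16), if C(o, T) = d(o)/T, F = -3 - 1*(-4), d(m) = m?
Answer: 24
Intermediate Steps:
I(A, p) = A (I(A, p) = (p + A) - p = (A + p) - p = A)
F = 1 (F = -3 + 4 = 1)
C(o, T) = o/T
C(-2, F)*I(4*(-3), -16) = (-2/1)*(4*(-3)) = -2*1*(-12) = -2*(-12) = 24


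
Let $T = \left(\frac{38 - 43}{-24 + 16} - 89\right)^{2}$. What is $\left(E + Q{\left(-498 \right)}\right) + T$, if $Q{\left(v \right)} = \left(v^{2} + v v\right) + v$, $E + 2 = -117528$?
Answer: $\frac{24690569}{64} \approx 3.8579 \cdot 10^{5}$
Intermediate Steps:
$E = -117530$ ($E = -2 - 117528 = -117530$)
$Q{\left(v \right)} = v + 2 v^{2}$ ($Q{\left(v \right)} = \left(v^{2} + v^{2}\right) + v = 2 v^{2} + v = v + 2 v^{2}$)
$T = \frac{499849}{64}$ ($T = \left(- \frac{5}{-8} - 89\right)^{2} = \left(\left(-5\right) \left(- \frac{1}{8}\right) - 89\right)^{2} = \left(\frac{5}{8} - 89\right)^{2} = \left(- \frac{707}{8}\right)^{2} = \frac{499849}{64} \approx 7810.1$)
$\left(E + Q{\left(-498 \right)}\right) + T = \left(-117530 - 498 \left(1 + 2 \left(-498\right)\right)\right) + \frac{499849}{64} = \left(-117530 - 498 \left(1 - 996\right)\right) + \frac{499849}{64} = \left(-117530 - -495510\right) + \frac{499849}{64} = \left(-117530 + 495510\right) + \frac{499849}{64} = 377980 + \frac{499849}{64} = \frac{24690569}{64}$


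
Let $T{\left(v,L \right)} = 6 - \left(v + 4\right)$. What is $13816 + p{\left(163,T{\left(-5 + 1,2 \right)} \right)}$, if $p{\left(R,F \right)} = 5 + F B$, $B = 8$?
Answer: $13869$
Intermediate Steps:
$T{\left(v,L \right)} = 2 - v$ ($T{\left(v,L \right)} = 6 - \left(4 + v\right) = 2 - v$)
$p{\left(R,F \right)} = 5 + 8 F$ ($p{\left(R,F \right)} = 5 + F 8 = 5 + 8 F$)
$13816 + p{\left(163,T{\left(-5 + 1,2 \right)} \right)} = 13816 + \left(5 + 8 \left(2 - \left(-5 + 1\right)\right)\right) = 13816 + \left(5 + 8 \left(2 - -4\right)\right) = 13816 + \left(5 + 8 \left(2 + 4\right)\right) = 13816 + \left(5 + 8 \cdot 6\right) = 13816 + \left(5 + 48\right) = 13816 + 53 = 13869$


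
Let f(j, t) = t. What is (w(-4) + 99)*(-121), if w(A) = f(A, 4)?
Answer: -12463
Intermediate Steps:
w(A) = 4
(w(-4) + 99)*(-121) = (4 + 99)*(-121) = 103*(-121) = -12463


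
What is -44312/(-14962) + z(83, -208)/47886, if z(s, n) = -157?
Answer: 1059787699/358235166 ≈ 2.9584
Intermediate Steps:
-44312/(-14962) + z(83, -208)/47886 = -44312/(-14962) - 157/47886 = -44312*(-1/14962) - 157*1/47886 = 22156/7481 - 157/47886 = 1059787699/358235166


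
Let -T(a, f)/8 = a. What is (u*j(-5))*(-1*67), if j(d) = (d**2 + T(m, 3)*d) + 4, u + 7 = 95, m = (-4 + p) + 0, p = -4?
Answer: 1715736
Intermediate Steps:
m = -8 (m = (-4 - 4) + 0 = -8 + 0 = -8)
u = 88 (u = -7 + 95 = 88)
T(a, f) = -8*a
j(d) = 4 + d**2 + 64*d (j(d) = (d**2 + (-8*(-8))*d) + 4 = (d**2 + 64*d) + 4 = 4 + d**2 + 64*d)
(u*j(-5))*(-1*67) = (88*(4 + (-5)**2 + 64*(-5)))*(-1*67) = (88*(4 + 25 - 320))*(-67) = (88*(-291))*(-67) = -25608*(-67) = 1715736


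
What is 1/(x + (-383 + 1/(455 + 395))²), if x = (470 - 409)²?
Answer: 722500/108670573901 ≈ 6.6485e-6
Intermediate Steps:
x = 3721 (x = 61² = 3721)
1/(x + (-383 + 1/(455 + 395))²) = 1/(3721 + (-383 + 1/(455 + 395))²) = 1/(3721 + (-383 + 1/850)²) = 1/(3721 + (-325549/850)²) = 1/(3721 + 105982151401/722500) = 1/(108670573901/722500) = 722500/108670573901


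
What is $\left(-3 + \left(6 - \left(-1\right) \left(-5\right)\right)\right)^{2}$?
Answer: $4$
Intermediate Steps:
$\left(-3 + \left(6 - \left(-1\right) \left(-5\right)\right)\right)^{2} = \left(-3 + \left(6 - 5\right)\right)^{2} = \left(-3 + 1\right)^{2} = \left(-2\right)^{2} = 4$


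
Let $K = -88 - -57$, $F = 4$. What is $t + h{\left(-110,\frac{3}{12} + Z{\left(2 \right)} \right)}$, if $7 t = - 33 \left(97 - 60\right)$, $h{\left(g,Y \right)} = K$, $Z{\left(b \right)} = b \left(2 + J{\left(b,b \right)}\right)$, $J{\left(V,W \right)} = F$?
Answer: $- \frac{1438}{7} \approx -205.43$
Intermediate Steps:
$J{\left(V,W \right)} = 4$
$K = -31$ ($K = -88 + 57 = -31$)
$Z{\left(b \right)} = 6 b$ ($Z{\left(b \right)} = b \left(2 + 4\right) = b 6 = 6 b$)
$h{\left(g,Y \right)} = -31$
$t = - \frac{1221}{7}$ ($t = \frac{\left(-33\right) \left(97 - 60\right)}{7} = \frac{\left(-33\right) 37}{7} = \frac{1}{7} \left(-1221\right) = - \frac{1221}{7} \approx -174.43$)
$t + h{\left(-110,\frac{3}{12} + Z{\left(2 \right)} \right)} = - \frac{1221}{7} - 31 = - \frac{1438}{7}$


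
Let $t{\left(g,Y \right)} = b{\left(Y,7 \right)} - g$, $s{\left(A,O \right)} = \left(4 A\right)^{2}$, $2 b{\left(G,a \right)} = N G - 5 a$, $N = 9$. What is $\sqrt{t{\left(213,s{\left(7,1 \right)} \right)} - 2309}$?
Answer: $\frac{\sqrt{3954}}{2} \approx 31.44$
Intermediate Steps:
$b{\left(G,a \right)} = - \frac{5 a}{2} + \frac{9 G}{2}$ ($b{\left(G,a \right)} = \frac{9 G - 5 a}{2} = \frac{- 5 a + 9 G}{2} = - \frac{5 a}{2} + \frac{9 G}{2}$)
$s{\left(A,O \right)} = 16 A^{2}$
$t{\left(g,Y \right)} = - \frac{35}{2} - g + \frac{9 Y}{2}$ ($t{\left(g,Y \right)} = \left(\left(- \frac{5}{2}\right) 7 + \frac{9 Y}{2}\right) - g = \left(- \frac{35}{2} + \frac{9 Y}{2}\right) - g = - \frac{35}{2} - g + \frac{9 Y}{2}$)
$\sqrt{t{\left(213,s{\left(7,1 \right)} \right)} - 2309} = \sqrt{\left(- \frac{35}{2} - 213 + \frac{9 \cdot 16 \cdot 7^{2}}{2}\right) - 2309} = \sqrt{\left(- \frac{35}{2} - 213 + \frac{9 \cdot 16 \cdot 49}{2}\right) - 2309} = \sqrt{\left(- \frac{35}{2} - 213 + \frac{9}{2} \cdot 784\right) - 2309} = \sqrt{\left(- \frac{35}{2} - 213 + 3528\right) - 2309} = \sqrt{\frac{6595}{2} - 2309} = \sqrt{\frac{1977}{2}} = \frac{\sqrt{3954}}{2}$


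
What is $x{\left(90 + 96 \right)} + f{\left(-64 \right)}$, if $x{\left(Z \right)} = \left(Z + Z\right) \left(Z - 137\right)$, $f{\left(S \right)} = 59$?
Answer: $18287$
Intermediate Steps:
$x{\left(Z \right)} = 2 Z \left(-137 + Z\right)$
$x{\left(90 + 96 \right)} + f{\left(-64 \right)} = 2 \left(90 + 96\right) \left(-137 + \left(90 + 96\right)\right) + 59 = 2 \cdot 186 \left(-137 + 186\right) + 59 = 2 \cdot 186 \cdot 49 + 59 = 18228 + 59 = 18287$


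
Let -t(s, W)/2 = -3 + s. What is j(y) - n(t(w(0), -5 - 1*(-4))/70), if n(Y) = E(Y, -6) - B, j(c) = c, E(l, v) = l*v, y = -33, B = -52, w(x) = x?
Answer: -2957/35 ≈ -84.486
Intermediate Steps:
t(s, W) = 6 - 2*s (t(s, W) = -2*(-3 + s) = 6 - 2*s)
n(Y) = 52 - 6*Y (n(Y) = Y*(-6) - 1*(-52) = -6*Y + 52 = 52 - 6*Y)
j(y) - n(t(w(0), -5 - 1*(-4))/70) = -33 - (52 - 6*(6 - 2*0)/70) = -33 - (52 - 6*(6 + 0)/70) = -33 - (52 - 36/70) = -33 - (52 - 6*3/35) = -33 - (52 - 18/35) = -33 - 1*1802/35 = -33 - 1802/35 = -2957/35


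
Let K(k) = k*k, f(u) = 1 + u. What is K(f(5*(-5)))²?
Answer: 331776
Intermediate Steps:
K(k) = k²
K(f(5*(-5)))² = ((1 + 5*(-5))²)² = ((1 - 25)²)² = ((-24)²)² = 576² = 331776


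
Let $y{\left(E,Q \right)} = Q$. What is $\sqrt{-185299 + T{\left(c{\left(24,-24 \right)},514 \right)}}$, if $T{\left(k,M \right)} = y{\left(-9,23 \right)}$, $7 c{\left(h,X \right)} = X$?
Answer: $2 i \sqrt{46319} \approx 430.44 i$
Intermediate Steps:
$c{\left(h,X \right)} = \frac{X}{7}$
$T{\left(k,M \right)} = 23$
$\sqrt{-185299 + T{\left(c{\left(24,-24 \right)},514 \right)}} = \sqrt{-185299 + 23} = \sqrt{-185276} = 2 i \sqrt{46319}$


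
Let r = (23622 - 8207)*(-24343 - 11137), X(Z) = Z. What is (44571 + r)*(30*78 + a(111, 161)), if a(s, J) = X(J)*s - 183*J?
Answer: 5059730327508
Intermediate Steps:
a(s, J) = -183*J + J*s (a(s, J) = J*s - 183*J = -183*J + J*s)
r = -546924200 (r = 15415*(-35480) = -546924200)
(44571 + r)*(30*78 + a(111, 161)) = (44571 - 546924200)*(30*78 + 161*(-183 + 111)) = -546879629*(2340 + 161*(-72)) = -546879629*(2340 - 11592) = -546879629*(-9252) = 5059730327508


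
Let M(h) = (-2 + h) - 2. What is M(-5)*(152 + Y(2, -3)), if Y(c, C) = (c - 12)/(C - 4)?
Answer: -9666/7 ≈ -1380.9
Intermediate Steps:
Y(c, C) = (-12 + c)/(-4 + C)
M(h) = -4 + h
M(-5)*(152 + Y(2, -3)) = (-4 - 5)*(152 + (-12 + 2)/(-4 - 3)) = -9*(152 - 10/(-7)) = -9*(152 - 1/7*(-10)) = -9*(152 + 10/7) = -9*1074/7 = -9666/7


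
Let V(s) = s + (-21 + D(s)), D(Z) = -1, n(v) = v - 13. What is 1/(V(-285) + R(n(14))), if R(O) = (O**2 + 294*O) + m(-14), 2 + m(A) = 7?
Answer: -1/7 ≈ -0.14286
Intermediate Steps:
n(v) = -13 + v
m(A) = 5 (m(A) = -2 + 7 = 5)
V(s) = -22 + s (V(s) = s + (-21 - 1) = s - 22 = -22 + s)
R(O) = 5 + O**2 + 294*O (R(O) = (O**2 + 294*O) + 5 = 5 + O**2 + 294*O)
1/(V(-285) + R(n(14))) = 1/((-22 - 285) + (5 + (-13 + 14)**2 + 294*(-13 + 14))) = 1/(-307 + (5 + 1**2 + 294*1)) = 1/(-307 + (5 + 1 + 294)) = 1/(-307 + 300) = 1/(-7) = -1/7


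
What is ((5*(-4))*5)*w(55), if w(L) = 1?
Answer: -100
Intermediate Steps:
((5*(-4))*5)*w(55) = ((5*(-4))*5)*1 = -20*5*1 = -100*1 = -100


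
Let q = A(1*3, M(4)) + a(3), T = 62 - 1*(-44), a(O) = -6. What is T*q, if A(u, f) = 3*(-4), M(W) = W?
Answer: -1908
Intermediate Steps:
T = 106 (T = 62 + 44 = 106)
A(u, f) = -12
q = -18 (q = -12 - 6 = -18)
T*q = 106*(-18) = -1908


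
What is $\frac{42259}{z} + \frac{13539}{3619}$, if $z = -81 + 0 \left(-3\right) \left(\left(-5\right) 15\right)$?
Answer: $- \frac{151838662}{293139} \approx -517.97$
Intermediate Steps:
$z = -81$ ($z = -81 + 0 \left(-75\right) = -81 + 0 = -81$)
$\frac{42259}{z} + \frac{13539}{3619} = \frac{42259}{-81} + \frac{13539}{3619} = 42259 \left(- \frac{1}{81}\right) + 13539 \cdot \frac{1}{3619} = - \frac{42259}{81} + \frac{13539}{3619} = - \frac{151838662}{293139}$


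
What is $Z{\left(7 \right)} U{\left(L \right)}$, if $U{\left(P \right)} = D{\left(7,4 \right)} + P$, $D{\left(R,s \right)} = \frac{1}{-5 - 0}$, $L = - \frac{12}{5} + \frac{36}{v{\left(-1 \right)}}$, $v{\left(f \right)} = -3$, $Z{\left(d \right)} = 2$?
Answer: $- \frac{146}{5} \approx -29.2$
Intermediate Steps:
$L = - \frac{72}{5}$ ($L = - \frac{12}{5} + \frac{36}{-3} = \left(-12\right) \frac{1}{5} + 36 \left(- \frac{1}{3}\right) = - \frac{12}{5} - 12 = - \frac{72}{5} \approx -14.4$)
$D{\left(R,s \right)} = - \frac{1}{5}$ ($D{\left(R,s \right)} = \frac{1}{-5 + 0} = \frac{1}{-5} = - \frac{1}{5}$)
$U{\left(P \right)} = - \frac{1}{5} + P$
$Z{\left(7 \right)} U{\left(L \right)} = 2 \left(- \frac{1}{5} - \frac{72}{5}\right) = 2 \left(- \frac{73}{5}\right) = - \frac{146}{5}$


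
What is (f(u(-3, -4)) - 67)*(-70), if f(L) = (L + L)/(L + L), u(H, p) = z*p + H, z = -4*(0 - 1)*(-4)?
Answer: 4620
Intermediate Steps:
z = -16 (z = -4*(-1)*(-4) = 4*(-4) = -16)
u(H, p) = H - 16*p (u(H, p) = -16*p + H = H - 16*p)
f(L) = 1 (f(L) = (2*L)/((2*L)) = (2*L)*(1/(2*L)) = 1)
(f(u(-3, -4)) - 67)*(-70) = (1 - 67)*(-70) = -66*(-70) = 4620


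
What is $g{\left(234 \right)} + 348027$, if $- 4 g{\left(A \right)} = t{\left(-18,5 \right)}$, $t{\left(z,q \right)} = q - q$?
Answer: $348027$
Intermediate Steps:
$t{\left(z,q \right)} = 0$
$g{\left(A \right)} = 0$ ($g{\left(A \right)} = \left(- \frac{1}{4}\right) 0 = 0$)
$g{\left(234 \right)} + 348027 = 0 + 348027 = 348027$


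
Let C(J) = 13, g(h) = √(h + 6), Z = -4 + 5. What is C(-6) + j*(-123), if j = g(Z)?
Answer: 13 - 123*√7 ≈ -312.43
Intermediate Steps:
Z = 1
g(h) = √(6 + h)
j = √7 (j = √(6 + 1) = √7 ≈ 2.6458)
C(-6) + j*(-123) = 13 + √7*(-123) = 13 - 123*√7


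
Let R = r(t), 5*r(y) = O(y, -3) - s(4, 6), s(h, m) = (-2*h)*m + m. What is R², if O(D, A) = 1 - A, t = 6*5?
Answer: 2116/25 ≈ 84.640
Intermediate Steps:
t = 30
s(h, m) = m - 2*h*m (s(h, m) = -2*h*m + m = m - 2*h*m)
r(y) = 46/5 (r(y) = ((1 - 1*(-3)) - 6*(1 - 2*4))/5 = ((1 + 3) - 6*(1 - 8))/5 = (4 - 6*(-7))/5 = (4 - 1*(-42))/5 = (4 + 42)/5 = (⅕)*46 = 46/5)
R = 46/5 ≈ 9.2000
R² = (46/5)² = 2116/25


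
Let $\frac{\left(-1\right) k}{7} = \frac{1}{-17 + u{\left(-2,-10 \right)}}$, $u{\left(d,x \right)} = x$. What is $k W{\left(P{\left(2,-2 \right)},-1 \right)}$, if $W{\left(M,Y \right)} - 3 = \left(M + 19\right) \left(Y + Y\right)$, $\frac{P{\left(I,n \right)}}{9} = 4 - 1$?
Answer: $- \frac{623}{27} \approx -23.074$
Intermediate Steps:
$P{\left(I,n \right)} = 27$ ($P{\left(I,n \right)} = 9 \left(4 - 1\right) = 9 \cdot 3 = 27$)
$W{\left(M,Y \right)} = 3 + 2 Y \left(19 + M\right)$ ($W{\left(M,Y \right)} = 3 + \left(M + 19\right) \left(Y + Y\right) = 3 + \left(19 + M\right) 2 Y = 3 + 2 Y \left(19 + M\right)$)
$k = \frac{7}{27}$ ($k = - \frac{7}{-17 - 10} = - \frac{7}{-27} = \left(-7\right) \left(- \frac{1}{27}\right) = \frac{7}{27} \approx 0.25926$)
$k W{\left(P{\left(2,-2 \right)},-1 \right)} = \frac{7 \left(3 + 38 \left(-1\right) + 2 \cdot 27 \left(-1\right)\right)}{27} = \frac{7 \left(3 - 38 - 54\right)}{27} = \frac{7}{27} \left(-89\right) = - \frac{623}{27}$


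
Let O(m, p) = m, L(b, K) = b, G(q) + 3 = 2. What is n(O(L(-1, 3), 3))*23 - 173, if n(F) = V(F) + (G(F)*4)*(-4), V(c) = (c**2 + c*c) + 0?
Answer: 241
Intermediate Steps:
G(q) = -1 (G(q) = -3 + 2 = -1)
V(c) = 2*c**2 (V(c) = (c**2 + c**2) + 0 = 2*c**2 + 0 = 2*c**2)
n(F) = 16 + 2*F**2 (n(F) = 2*F**2 - 1*4*(-4) = 2*F**2 - 4*(-4) = 2*F**2 + 16 = 16 + 2*F**2)
n(O(L(-1, 3), 3))*23 - 173 = (16 + 2*(-1)**2)*23 - 173 = (16 + 2*1)*23 - 173 = (16 + 2)*23 - 173 = 18*23 - 173 = 414 - 173 = 241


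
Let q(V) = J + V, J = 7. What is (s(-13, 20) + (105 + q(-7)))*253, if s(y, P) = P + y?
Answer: 28336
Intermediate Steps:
q(V) = 7 + V
(s(-13, 20) + (105 + q(-7)))*253 = ((20 - 13) + (105 + (7 - 7)))*253 = (7 + (105 + 0))*253 = (7 + 105)*253 = 112*253 = 28336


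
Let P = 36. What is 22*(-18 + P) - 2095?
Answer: -1699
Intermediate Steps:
22*(-18 + P) - 2095 = 22*(-18 + 36) - 2095 = 22*18 - 2095 = 396 - 2095 = -1699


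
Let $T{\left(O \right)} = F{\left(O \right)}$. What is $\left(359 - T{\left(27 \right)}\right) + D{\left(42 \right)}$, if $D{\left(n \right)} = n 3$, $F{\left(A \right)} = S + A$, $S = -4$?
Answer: $462$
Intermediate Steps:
$F{\left(A \right)} = -4 + A$
$D{\left(n \right)} = 3 n$
$T{\left(O \right)} = -4 + O$
$\left(359 - T{\left(27 \right)}\right) + D{\left(42 \right)} = \left(359 - \left(-4 + 27\right)\right) + 3 \cdot 42 = \left(359 - 23\right) + 126 = 336 + 126 = 462$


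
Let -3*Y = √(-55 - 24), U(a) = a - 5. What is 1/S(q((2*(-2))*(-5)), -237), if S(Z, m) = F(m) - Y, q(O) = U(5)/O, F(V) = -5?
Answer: -45/304 - 3*I*√79/304 ≈ -0.14803 - 0.087712*I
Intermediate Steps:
U(a) = -5 + a
Y = -I*√79/3 (Y = -√(-55 - 24)/3 = -I*√79/3 ≈ -2.9627*I)
q(O) = 0 (q(O) = (-5 + 5)/O = 0/O = 0)
S(Z, m) = -5 + I*√79/3 (S(Z, m) = -5 - (-1)*I*√79/3 = -5 + I*√79/3)
1/S(q((2*(-2))*(-5)), -237) = 1/(-5 + I*√79/3)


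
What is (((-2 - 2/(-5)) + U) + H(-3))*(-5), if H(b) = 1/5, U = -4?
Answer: 27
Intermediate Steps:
H(b) = ⅕ (H(b) = 1*(⅕) = ⅕)
(((-2 - 2/(-5)) + U) + H(-3))*(-5) = (((-2 - 2/(-5)) - 4) + ⅕)*(-5) = (((-2 - 2*(-⅕)) - 4) + ⅕)*(-5) = (((-2 + ⅖) - 4) + ⅕)*(-5) = ((-8/5 - 4) + ⅕)*(-5) = (-28/5 + ⅕)*(-5) = -27/5*(-5) = 27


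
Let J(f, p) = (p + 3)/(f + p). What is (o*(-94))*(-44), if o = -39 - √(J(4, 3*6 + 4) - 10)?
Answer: -161304 - 2068*I*√6110/13 ≈ -1.613e+5 - 12434.0*I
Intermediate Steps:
J(f, p) = (3 + p)/(f + p)
o = -39 - I*√6110/26 (o = -39 - √((3 + (3*6 + 4))/(4 + (3*6 + 4)) - 10) = -39 - √((3 + (18 + 4))/(4 + (18 + 4)) - 10) = -39 - √((3 + 22)/(4 + 22) - 10) = -39 - √(25/26 - 10) = -39 - √(-235/26) = -39 - I*√6110/26 ≈ -39.0 - 3.0064*I)
(o*(-94))*(-44) = ((-39 - I*√6110/26)*(-94))*(-44) = (3666 + 47*I*√6110/13)*(-44) = -161304 - 2068*I*√6110/13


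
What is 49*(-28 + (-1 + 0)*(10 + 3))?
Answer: -2009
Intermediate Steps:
49*(-28 + (-1 + 0)*(10 + 3)) = 49*(-28 - 1*13) = 49*(-28 - 13) = 49*(-41) = -2009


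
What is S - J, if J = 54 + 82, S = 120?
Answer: -16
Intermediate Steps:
J = 136
S - J = 120 - 1*136 = 120 - 136 = -16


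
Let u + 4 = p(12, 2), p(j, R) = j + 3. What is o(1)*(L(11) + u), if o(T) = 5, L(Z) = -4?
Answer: 35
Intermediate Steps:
p(j, R) = 3 + j
u = 11 (u = -4 + (3 + 12) = -4 + 15 = 11)
o(1)*(L(11) + u) = 5*(-4 + 11) = 5*7 = 35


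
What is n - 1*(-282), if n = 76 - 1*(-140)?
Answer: 498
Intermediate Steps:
n = 216 (n = 76 + 140 = 216)
n - 1*(-282) = 216 - 1*(-282) = 216 + 282 = 498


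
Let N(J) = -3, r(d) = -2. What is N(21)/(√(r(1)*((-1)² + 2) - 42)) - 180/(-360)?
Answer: ½ + I*√3/4 ≈ 0.5 + 0.43301*I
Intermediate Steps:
N(21)/(√(r(1)*((-1)² + 2) - 42)) - 180/(-360) = -3/√(-2*((-1)² + 2) - 42) - 180/(-360) = -3/√(-2*(1 + 2) - 42) - 180*(-1/360) = -3/√(-2*3 - 42) + ½ = -3/√(-6 - 42) + ½ = -3*(-I*√3/12) + ½ = -(-1)*I*√3/4 + ½ = I*√3/4 + ½ = ½ + I*√3/4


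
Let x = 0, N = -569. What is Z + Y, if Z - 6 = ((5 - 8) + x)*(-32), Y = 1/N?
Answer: 58037/569 ≈ 102.00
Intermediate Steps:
Y = -1/569 (Y = 1/(-569) = -1/569 ≈ -0.0017575)
Z = 102 (Z = 6 + ((5 - 8) + 0)*(-32) = 6 + (-3 + 0)*(-32) = 6 - 3*(-32) = 6 + 96 = 102)
Z + Y = 102 - 1/569 = 58037/569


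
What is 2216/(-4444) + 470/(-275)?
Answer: -12264/5555 ≈ -2.2077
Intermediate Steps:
2216/(-4444) + 470/(-275) = 2216*(-1/4444) + 470*(-1/275) = -554/1111 - 94/55 = -12264/5555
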